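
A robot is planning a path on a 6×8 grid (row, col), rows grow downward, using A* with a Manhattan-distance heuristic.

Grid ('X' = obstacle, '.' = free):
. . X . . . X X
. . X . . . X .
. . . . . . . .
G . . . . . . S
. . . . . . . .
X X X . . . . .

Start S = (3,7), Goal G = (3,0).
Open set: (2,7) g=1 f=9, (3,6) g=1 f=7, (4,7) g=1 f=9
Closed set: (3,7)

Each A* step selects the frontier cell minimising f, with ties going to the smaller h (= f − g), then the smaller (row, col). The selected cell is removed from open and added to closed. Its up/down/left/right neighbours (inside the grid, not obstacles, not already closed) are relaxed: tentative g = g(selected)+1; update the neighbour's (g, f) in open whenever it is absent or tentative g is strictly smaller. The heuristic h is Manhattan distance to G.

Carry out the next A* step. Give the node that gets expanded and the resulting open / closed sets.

expanded=(3,6); open=[(2,6) g=2 f=9, (2,7) g=1 f=9, (3,5) g=2 f=7, (4,6) g=2 f=9, (4,7) g=1 f=9]; closed=[(3,6), (3,7)]

step 1: expand (3,6) (f=7, h=6) → closed; open now [(2,6) g=2 f=9, (2,7) g=1 f=9, (3,5) g=2 f=7, (4,6) g=2 f=9, (4,7) g=1 f=9]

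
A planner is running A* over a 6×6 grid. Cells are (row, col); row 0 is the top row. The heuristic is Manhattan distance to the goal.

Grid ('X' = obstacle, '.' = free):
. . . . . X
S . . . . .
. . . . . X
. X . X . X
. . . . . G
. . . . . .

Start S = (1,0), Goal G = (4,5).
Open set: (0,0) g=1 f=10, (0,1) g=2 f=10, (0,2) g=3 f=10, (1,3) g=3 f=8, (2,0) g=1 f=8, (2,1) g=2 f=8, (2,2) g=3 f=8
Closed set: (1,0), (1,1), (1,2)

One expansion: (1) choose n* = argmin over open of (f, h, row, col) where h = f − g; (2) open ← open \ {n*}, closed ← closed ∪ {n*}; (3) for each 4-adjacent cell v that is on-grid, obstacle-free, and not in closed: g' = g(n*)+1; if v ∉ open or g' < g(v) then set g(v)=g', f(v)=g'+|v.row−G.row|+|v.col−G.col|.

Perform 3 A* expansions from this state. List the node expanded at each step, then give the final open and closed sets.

step 1: expand (1,3) (f=8, h=5) → closed; open now [(0,0) g=1 f=10, (0,1) g=2 f=10, (0,2) g=3 f=10, (0,3) g=4 f=10, (1,4) g=4 f=8, (2,0) g=1 f=8, (2,1) g=2 f=8, (2,2) g=3 f=8, (2,3) g=4 f=8]
step 2: expand (1,4) (f=8, h=4) → closed; open now [(0,0) g=1 f=10, (0,1) g=2 f=10, (0,2) g=3 f=10, (0,3) g=4 f=10, (0,4) g=5 f=10, (1,5) g=5 f=8, (2,0) g=1 f=8, (2,1) g=2 f=8, (2,2) g=3 f=8, (2,3) g=4 f=8, (2,4) g=5 f=8]
step 3: expand (1,5) (f=8, h=3) → closed; open now [(0,0) g=1 f=10, (0,1) g=2 f=10, (0,2) g=3 f=10, (0,3) g=4 f=10, (0,4) g=5 f=10, (2,0) g=1 f=8, (2,1) g=2 f=8, (2,2) g=3 f=8, (2,3) g=4 f=8, (2,4) g=5 f=8]

order=[(1,3) → (1,4) → (1,5)]; open=[(0,0) g=1 f=10, (0,1) g=2 f=10, (0,2) g=3 f=10, (0,3) g=4 f=10, (0,4) g=5 f=10, (2,0) g=1 f=8, (2,1) g=2 f=8, (2,2) g=3 f=8, (2,3) g=4 f=8, (2,4) g=5 f=8]; closed=[(1,0), (1,1), (1,2), (1,3), (1,4), (1,5)]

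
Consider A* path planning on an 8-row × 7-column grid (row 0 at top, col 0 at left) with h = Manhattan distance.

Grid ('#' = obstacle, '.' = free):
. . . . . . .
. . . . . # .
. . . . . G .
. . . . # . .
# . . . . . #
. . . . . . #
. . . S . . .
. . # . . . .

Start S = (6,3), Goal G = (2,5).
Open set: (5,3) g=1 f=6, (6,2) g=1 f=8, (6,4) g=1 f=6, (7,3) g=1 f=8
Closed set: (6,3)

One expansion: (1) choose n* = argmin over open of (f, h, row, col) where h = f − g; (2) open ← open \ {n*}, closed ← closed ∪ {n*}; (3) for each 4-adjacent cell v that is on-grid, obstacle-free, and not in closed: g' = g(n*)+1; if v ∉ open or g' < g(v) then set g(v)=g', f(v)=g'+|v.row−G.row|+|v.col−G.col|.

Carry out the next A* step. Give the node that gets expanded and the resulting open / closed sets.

step 1: expand (5,3) (f=6, h=5) → closed; open now [(4,3) g=2 f=6, (5,2) g=2 f=8, (5,4) g=2 f=6, (6,2) g=1 f=8, (6,4) g=1 f=6, (7,3) g=1 f=8]

expanded=(5,3); open=[(4,3) g=2 f=6, (5,2) g=2 f=8, (5,4) g=2 f=6, (6,2) g=1 f=8, (6,4) g=1 f=6, (7,3) g=1 f=8]; closed=[(5,3), (6,3)]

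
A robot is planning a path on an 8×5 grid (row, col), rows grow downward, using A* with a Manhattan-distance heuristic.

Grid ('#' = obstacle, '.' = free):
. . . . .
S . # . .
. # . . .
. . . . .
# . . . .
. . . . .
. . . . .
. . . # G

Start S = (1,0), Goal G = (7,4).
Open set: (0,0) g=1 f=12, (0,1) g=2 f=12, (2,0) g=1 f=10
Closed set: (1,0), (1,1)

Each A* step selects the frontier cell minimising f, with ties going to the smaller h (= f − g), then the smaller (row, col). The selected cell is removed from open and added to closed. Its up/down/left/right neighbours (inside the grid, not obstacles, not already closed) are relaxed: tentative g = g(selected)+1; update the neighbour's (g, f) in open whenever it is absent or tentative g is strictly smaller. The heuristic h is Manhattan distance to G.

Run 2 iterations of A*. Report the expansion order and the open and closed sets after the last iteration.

step 1: expand (2,0) (f=10, h=9) → closed; open now [(0,0) g=1 f=12, (0,1) g=2 f=12, (3,0) g=2 f=10]
step 2: expand (3,0) (f=10, h=8) → closed; open now [(0,0) g=1 f=12, (0,1) g=2 f=12, (3,1) g=3 f=10]

order=[(2,0) → (3,0)]; open=[(0,0) g=1 f=12, (0,1) g=2 f=12, (3,1) g=3 f=10]; closed=[(1,0), (1,1), (2,0), (3,0)]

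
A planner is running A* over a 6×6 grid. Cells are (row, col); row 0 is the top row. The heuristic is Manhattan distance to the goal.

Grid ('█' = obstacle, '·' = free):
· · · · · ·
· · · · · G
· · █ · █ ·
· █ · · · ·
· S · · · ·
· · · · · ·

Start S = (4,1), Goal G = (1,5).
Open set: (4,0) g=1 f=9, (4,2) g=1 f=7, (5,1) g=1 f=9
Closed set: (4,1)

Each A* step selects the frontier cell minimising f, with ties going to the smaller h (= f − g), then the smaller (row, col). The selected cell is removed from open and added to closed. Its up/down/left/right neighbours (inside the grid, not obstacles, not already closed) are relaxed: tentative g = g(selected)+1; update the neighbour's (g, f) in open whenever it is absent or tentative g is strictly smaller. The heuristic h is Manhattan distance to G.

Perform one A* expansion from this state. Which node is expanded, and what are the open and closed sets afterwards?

expanded=(4,2); open=[(3,2) g=2 f=7, (4,0) g=1 f=9, (4,3) g=2 f=7, (5,1) g=1 f=9, (5,2) g=2 f=9]; closed=[(4,1), (4,2)]

step 1: expand (4,2) (f=7, h=6) → closed; open now [(3,2) g=2 f=7, (4,0) g=1 f=9, (4,3) g=2 f=7, (5,1) g=1 f=9, (5,2) g=2 f=9]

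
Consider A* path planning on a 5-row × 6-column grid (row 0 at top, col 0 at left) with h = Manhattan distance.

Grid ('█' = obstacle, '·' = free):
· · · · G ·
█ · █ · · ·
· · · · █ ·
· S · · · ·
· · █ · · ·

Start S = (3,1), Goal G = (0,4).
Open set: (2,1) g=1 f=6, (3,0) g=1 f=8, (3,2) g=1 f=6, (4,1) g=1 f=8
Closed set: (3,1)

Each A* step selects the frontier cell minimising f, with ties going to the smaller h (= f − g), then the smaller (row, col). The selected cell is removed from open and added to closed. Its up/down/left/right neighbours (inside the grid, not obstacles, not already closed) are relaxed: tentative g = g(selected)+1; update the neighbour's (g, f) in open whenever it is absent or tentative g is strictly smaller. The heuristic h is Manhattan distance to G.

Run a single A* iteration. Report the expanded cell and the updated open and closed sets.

step 1: expand (2,1) (f=6, h=5) → closed; open now [(1,1) g=2 f=6, (2,0) g=2 f=8, (2,2) g=2 f=6, (3,0) g=1 f=8, (3,2) g=1 f=6, (4,1) g=1 f=8]

expanded=(2,1); open=[(1,1) g=2 f=6, (2,0) g=2 f=8, (2,2) g=2 f=6, (3,0) g=1 f=8, (3,2) g=1 f=6, (4,1) g=1 f=8]; closed=[(2,1), (3,1)]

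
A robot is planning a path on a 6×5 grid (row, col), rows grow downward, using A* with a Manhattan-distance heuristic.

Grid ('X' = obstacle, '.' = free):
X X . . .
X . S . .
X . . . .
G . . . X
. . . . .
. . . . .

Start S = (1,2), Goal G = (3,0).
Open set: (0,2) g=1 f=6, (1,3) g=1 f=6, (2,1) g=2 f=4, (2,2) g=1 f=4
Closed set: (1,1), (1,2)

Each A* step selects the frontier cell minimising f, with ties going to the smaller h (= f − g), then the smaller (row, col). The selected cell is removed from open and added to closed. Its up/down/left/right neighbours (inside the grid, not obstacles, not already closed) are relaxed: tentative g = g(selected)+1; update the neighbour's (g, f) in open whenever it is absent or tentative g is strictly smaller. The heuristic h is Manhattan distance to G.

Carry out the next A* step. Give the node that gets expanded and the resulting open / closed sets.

step 1: expand (2,1) (f=4, h=2) → closed; open now [(0,2) g=1 f=6, (1,3) g=1 f=6, (2,2) g=1 f=4, (3,1) g=3 f=4]

expanded=(2,1); open=[(0,2) g=1 f=6, (1,3) g=1 f=6, (2,2) g=1 f=4, (3,1) g=3 f=4]; closed=[(1,1), (1,2), (2,1)]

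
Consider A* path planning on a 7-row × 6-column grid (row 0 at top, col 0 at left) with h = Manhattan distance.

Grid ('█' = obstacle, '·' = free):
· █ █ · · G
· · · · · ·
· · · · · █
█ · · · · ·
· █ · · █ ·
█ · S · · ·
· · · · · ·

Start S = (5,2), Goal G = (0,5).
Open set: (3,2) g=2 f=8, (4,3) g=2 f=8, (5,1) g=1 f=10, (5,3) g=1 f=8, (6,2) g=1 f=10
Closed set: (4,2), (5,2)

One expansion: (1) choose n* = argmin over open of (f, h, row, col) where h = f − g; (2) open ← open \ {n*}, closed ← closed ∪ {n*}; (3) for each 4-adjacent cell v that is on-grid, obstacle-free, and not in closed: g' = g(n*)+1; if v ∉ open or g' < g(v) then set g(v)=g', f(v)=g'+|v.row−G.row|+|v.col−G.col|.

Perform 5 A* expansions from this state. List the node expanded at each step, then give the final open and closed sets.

order=[(3,2) → (2,2) → (1,2) → (1,3) → (0,3)]; open=[(0,4) g=7 f=8, (1,1) g=5 f=10, (1,4) g=6 f=8, (2,1) g=4 f=10, (2,3) g=4 f=8, (3,1) g=3 f=10, (3,3) g=3 f=8, (4,3) g=2 f=8, (5,1) g=1 f=10, (5,3) g=1 f=8, (6,2) g=1 f=10]; closed=[(0,3), (1,2), (1,3), (2,2), (3,2), (4,2), (5,2)]

step 1: expand (3,2) (f=8, h=6) → closed; open now [(2,2) g=3 f=8, (3,1) g=3 f=10, (3,3) g=3 f=8, (4,3) g=2 f=8, (5,1) g=1 f=10, (5,3) g=1 f=8, (6,2) g=1 f=10]
step 2: expand (2,2) (f=8, h=5) → closed; open now [(1,2) g=4 f=8, (2,1) g=4 f=10, (2,3) g=4 f=8, (3,1) g=3 f=10, (3,3) g=3 f=8, (4,3) g=2 f=8, (5,1) g=1 f=10, (5,3) g=1 f=8, (6,2) g=1 f=10]
step 3: expand (1,2) (f=8, h=4) → closed; open now [(1,1) g=5 f=10, (1,3) g=5 f=8, (2,1) g=4 f=10, (2,3) g=4 f=8, (3,1) g=3 f=10, (3,3) g=3 f=8, (4,3) g=2 f=8, (5,1) g=1 f=10, (5,3) g=1 f=8, (6,2) g=1 f=10]
step 4: expand (1,3) (f=8, h=3) → closed; open now [(0,3) g=6 f=8, (1,1) g=5 f=10, (1,4) g=6 f=8, (2,1) g=4 f=10, (2,3) g=4 f=8, (3,1) g=3 f=10, (3,3) g=3 f=8, (4,3) g=2 f=8, (5,1) g=1 f=10, (5,3) g=1 f=8, (6,2) g=1 f=10]
step 5: expand (0,3) (f=8, h=2) → closed; open now [(0,4) g=7 f=8, (1,1) g=5 f=10, (1,4) g=6 f=8, (2,1) g=4 f=10, (2,3) g=4 f=8, (3,1) g=3 f=10, (3,3) g=3 f=8, (4,3) g=2 f=8, (5,1) g=1 f=10, (5,3) g=1 f=8, (6,2) g=1 f=10]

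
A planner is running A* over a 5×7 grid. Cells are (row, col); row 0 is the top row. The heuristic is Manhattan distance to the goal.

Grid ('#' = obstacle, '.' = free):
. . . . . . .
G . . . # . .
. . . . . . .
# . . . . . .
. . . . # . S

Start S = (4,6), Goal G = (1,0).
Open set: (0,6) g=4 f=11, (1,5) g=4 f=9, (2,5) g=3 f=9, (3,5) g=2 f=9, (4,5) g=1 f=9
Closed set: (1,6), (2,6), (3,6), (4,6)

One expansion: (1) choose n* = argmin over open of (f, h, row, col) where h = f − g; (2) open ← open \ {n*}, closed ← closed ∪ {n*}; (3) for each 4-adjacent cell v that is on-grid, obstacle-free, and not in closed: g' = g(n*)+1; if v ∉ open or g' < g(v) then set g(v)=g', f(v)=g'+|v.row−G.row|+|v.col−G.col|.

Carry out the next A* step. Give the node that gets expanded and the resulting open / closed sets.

expanded=(1,5); open=[(0,5) g=5 f=11, (0,6) g=4 f=11, (2,5) g=3 f=9, (3,5) g=2 f=9, (4,5) g=1 f=9]; closed=[(1,5), (1,6), (2,6), (3,6), (4,6)]

step 1: expand (1,5) (f=9, h=5) → closed; open now [(0,5) g=5 f=11, (0,6) g=4 f=11, (2,5) g=3 f=9, (3,5) g=2 f=9, (4,5) g=1 f=9]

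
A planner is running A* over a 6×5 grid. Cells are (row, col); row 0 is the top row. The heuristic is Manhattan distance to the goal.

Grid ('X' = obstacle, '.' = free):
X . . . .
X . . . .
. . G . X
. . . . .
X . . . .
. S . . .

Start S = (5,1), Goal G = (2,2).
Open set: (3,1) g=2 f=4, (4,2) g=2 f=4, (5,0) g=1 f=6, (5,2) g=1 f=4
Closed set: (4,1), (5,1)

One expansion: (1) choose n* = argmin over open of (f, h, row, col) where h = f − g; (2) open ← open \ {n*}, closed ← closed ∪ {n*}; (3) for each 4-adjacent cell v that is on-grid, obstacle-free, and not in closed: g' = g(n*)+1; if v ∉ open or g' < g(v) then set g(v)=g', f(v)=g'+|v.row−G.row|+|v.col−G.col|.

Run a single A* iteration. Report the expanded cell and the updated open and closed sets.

expanded=(3,1); open=[(2,1) g=3 f=4, (3,0) g=3 f=6, (3,2) g=3 f=4, (4,2) g=2 f=4, (5,0) g=1 f=6, (5,2) g=1 f=4]; closed=[(3,1), (4,1), (5,1)]

step 1: expand (3,1) (f=4, h=2) → closed; open now [(2,1) g=3 f=4, (3,0) g=3 f=6, (3,2) g=3 f=4, (4,2) g=2 f=4, (5,0) g=1 f=6, (5,2) g=1 f=4]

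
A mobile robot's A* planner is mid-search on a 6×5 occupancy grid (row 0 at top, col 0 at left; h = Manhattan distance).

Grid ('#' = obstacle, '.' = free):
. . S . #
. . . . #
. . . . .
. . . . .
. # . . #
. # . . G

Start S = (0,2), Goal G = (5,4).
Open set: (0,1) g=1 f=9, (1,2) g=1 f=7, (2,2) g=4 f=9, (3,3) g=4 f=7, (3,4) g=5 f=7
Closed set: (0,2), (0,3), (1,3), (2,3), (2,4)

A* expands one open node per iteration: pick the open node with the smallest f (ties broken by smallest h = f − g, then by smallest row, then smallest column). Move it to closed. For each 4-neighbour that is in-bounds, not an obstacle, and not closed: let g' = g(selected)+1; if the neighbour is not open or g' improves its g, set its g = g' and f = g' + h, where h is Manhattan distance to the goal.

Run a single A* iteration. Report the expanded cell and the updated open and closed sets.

expanded=(3,4); open=[(0,1) g=1 f=9, (1,2) g=1 f=7, (2,2) g=4 f=9, (3,3) g=4 f=7]; closed=[(0,2), (0,3), (1,3), (2,3), (2,4), (3,4)]

step 1: expand (3,4) (f=7, h=2) → closed; open now [(0,1) g=1 f=9, (1,2) g=1 f=7, (2,2) g=4 f=9, (3,3) g=4 f=7]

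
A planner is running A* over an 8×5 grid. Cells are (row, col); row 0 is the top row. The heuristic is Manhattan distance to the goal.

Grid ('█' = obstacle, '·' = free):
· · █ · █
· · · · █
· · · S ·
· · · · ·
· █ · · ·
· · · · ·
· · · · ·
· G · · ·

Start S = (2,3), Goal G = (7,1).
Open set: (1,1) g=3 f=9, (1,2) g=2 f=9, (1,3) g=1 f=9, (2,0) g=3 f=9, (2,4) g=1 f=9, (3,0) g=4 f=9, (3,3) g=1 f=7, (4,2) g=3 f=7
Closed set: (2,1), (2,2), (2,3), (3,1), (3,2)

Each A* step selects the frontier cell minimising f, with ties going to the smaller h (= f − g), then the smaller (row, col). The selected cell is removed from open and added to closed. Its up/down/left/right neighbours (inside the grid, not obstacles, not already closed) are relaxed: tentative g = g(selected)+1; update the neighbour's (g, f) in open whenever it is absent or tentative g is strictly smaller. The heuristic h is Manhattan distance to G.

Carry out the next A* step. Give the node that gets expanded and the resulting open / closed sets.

step 1: expand (4,2) (f=7, h=4) → closed; open now [(1,1) g=3 f=9, (1,2) g=2 f=9, (1,3) g=1 f=9, (2,0) g=3 f=9, (2,4) g=1 f=9, (3,0) g=4 f=9, (3,3) g=1 f=7, (4,3) g=4 f=9, (5,2) g=4 f=7]

expanded=(4,2); open=[(1,1) g=3 f=9, (1,2) g=2 f=9, (1,3) g=1 f=9, (2,0) g=3 f=9, (2,4) g=1 f=9, (3,0) g=4 f=9, (3,3) g=1 f=7, (4,3) g=4 f=9, (5,2) g=4 f=7]; closed=[(2,1), (2,2), (2,3), (3,1), (3,2), (4,2)]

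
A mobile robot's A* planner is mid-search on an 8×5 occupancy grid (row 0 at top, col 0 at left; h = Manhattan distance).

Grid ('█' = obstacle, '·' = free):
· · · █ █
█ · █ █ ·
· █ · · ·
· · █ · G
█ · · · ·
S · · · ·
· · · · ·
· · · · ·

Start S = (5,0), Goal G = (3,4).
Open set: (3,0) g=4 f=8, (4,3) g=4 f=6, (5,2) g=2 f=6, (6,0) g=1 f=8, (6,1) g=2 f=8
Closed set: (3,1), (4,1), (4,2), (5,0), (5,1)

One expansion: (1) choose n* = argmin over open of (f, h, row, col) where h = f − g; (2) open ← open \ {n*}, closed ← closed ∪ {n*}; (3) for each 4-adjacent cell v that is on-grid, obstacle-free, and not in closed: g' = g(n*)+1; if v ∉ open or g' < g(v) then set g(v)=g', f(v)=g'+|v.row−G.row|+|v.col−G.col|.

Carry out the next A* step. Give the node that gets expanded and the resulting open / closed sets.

expanded=(4,3); open=[(3,0) g=4 f=8, (3,3) g=5 f=6, (4,4) g=5 f=6, (5,2) g=2 f=6, (5,3) g=5 f=8, (6,0) g=1 f=8, (6,1) g=2 f=8]; closed=[(3,1), (4,1), (4,2), (4,3), (5,0), (5,1)]

step 1: expand (4,3) (f=6, h=2) → closed; open now [(3,0) g=4 f=8, (3,3) g=5 f=6, (4,4) g=5 f=6, (5,2) g=2 f=6, (5,3) g=5 f=8, (6,0) g=1 f=8, (6,1) g=2 f=8]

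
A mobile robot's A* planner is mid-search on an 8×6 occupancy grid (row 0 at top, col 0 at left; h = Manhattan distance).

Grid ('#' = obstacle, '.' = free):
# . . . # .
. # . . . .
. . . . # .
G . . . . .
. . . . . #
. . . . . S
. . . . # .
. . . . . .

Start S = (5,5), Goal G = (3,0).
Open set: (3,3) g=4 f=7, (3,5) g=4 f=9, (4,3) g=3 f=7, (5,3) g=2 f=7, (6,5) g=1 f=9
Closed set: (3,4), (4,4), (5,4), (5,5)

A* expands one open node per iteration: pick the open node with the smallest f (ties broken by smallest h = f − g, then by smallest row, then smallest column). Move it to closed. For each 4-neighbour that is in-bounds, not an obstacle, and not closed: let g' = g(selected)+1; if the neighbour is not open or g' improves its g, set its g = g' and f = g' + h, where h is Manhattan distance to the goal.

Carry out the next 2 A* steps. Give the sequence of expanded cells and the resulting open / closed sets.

step 1: expand (3,3) (f=7, h=3) → closed; open now [(2,3) g=5 f=9, (3,2) g=5 f=7, (3,5) g=4 f=9, (4,3) g=3 f=7, (5,3) g=2 f=7, (6,5) g=1 f=9]
step 2: expand (3,2) (f=7, h=2) → closed; open now [(2,2) g=6 f=9, (2,3) g=5 f=9, (3,1) g=6 f=7, (3,5) g=4 f=9, (4,2) g=6 f=9, (4,3) g=3 f=7, (5,3) g=2 f=7, (6,5) g=1 f=9]

order=[(3,3) → (3,2)]; open=[(2,2) g=6 f=9, (2,3) g=5 f=9, (3,1) g=6 f=7, (3,5) g=4 f=9, (4,2) g=6 f=9, (4,3) g=3 f=7, (5,3) g=2 f=7, (6,5) g=1 f=9]; closed=[(3,2), (3,3), (3,4), (4,4), (5,4), (5,5)]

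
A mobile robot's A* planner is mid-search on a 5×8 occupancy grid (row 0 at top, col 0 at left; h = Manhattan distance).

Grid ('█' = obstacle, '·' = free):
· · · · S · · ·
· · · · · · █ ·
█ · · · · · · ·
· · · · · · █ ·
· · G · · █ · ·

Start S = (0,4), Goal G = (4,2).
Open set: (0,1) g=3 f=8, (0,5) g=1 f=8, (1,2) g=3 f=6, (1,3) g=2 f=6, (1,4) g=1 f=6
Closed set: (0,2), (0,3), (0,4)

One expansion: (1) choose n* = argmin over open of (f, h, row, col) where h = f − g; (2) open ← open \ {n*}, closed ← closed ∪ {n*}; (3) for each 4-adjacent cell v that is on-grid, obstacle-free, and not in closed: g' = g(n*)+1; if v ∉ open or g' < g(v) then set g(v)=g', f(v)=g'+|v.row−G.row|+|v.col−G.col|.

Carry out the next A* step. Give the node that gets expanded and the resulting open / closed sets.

step 1: expand (1,2) (f=6, h=3) → closed; open now [(0,1) g=3 f=8, (0,5) g=1 f=8, (1,1) g=4 f=8, (1,3) g=2 f=6, (1,4) g=1 f=6, (2,2) g=4 f=6]

expanded=(1,2); open=[(0,1) g=3 f=8, (0,5) g=1 f=8, (1,1) g=4 f=8, (1,3) g=2 f=6, (1,4) g=1 f=6, (2,2) g=4 f=6]; closed=[(0,2), (0,3), (0,4), (1,2)]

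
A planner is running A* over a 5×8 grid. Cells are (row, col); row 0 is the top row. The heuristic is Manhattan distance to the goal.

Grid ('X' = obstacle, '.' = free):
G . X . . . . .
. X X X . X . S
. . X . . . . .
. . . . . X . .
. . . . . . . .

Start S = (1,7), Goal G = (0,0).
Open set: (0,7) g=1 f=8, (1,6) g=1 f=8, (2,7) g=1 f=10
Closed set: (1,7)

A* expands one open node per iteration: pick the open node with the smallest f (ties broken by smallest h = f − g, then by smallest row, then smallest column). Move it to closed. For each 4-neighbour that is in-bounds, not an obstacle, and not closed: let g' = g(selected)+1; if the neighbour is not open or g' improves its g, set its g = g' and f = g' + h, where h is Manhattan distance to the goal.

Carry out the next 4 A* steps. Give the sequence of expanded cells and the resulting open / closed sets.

step 1: expand (0,7) (f=8, h=7) → closed; open now [(0,6) g=2 f=8, (1,6) g=1 f=8, (2,7) g=1 f=10]
step 2: expand (0,6) (f=8, h=6) → closed; open now [(0,5) g=3 f=8, (1,6) g=1 f=8, (2,7) g=1 f=10]
step 3: expand (0,5) (f=8, h=5) → closed; open now [(0,4) g=4 f=8, (1,6) g=1 f=8, (2,7) g=1 f=10]
step 4: expand (0,4) (f=8, h=4) → closed; open now [(0,3) g=5 f=8, (1,4) g=5 f=10, (1,6) g=1 f=8, (2,7) g=1 f=10]

order=[(0,7) → (0,6) → (0,5) → (0,4)]; open=[(0,3) g=5 f=8, (1,4) g=5 f=10, (1,6) g=1 f=8, (2,7) g=1 f=10]; closed=[(0,4), (0,5), (0,6), (0,7), (1,7)]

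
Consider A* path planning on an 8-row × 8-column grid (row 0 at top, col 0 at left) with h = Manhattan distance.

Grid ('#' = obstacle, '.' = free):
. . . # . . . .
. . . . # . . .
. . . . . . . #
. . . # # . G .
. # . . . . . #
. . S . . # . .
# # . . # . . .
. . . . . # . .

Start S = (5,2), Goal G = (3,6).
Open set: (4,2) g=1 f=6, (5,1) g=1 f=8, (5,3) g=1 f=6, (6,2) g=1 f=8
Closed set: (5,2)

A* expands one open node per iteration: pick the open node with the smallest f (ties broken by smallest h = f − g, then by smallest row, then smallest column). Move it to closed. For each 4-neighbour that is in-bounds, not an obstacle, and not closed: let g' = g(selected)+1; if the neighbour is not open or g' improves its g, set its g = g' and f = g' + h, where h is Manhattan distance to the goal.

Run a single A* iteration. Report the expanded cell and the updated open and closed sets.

expanded=(4,2); open=[(3,2) g=2 f=6, (4,3) g=2 f=6, (5,1) g=1 f=8, (5,3) g=1 f=6, (6,2) g=1 f=8]; closed=[(4,2), (5,2)]

step 1: expand (4,2) (f=6, h=5) → closed; open now [(3,2) g=2 f=6, (4,3) g=2 f=6, (5,1) g=1 f=8, (5,3) g=1 f=6, (6,2) g=1 f=8]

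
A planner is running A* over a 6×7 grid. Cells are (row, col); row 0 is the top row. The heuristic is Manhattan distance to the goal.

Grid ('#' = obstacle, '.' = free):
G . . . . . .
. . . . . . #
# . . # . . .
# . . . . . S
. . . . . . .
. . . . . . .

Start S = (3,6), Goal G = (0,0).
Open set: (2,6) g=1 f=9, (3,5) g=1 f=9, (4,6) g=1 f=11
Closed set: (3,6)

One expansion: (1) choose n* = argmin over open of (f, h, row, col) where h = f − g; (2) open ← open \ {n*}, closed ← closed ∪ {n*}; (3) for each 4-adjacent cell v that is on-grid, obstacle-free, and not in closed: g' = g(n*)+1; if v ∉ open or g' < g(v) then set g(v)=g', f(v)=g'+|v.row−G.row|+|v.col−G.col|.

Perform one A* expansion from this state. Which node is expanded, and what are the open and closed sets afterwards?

expanded=(2,6); open=[(2,5) g=2 f=9, (3,5) g=1 f=9, (4,6) g=1 f=11]; closed=[(2,6), (3,6)]

step 1: expand (2,6) (f=9, h=8) → closed; open now [(2,5) g=2 f=9, (3,5) g=1 f=9, (4,6) g=1 f=11]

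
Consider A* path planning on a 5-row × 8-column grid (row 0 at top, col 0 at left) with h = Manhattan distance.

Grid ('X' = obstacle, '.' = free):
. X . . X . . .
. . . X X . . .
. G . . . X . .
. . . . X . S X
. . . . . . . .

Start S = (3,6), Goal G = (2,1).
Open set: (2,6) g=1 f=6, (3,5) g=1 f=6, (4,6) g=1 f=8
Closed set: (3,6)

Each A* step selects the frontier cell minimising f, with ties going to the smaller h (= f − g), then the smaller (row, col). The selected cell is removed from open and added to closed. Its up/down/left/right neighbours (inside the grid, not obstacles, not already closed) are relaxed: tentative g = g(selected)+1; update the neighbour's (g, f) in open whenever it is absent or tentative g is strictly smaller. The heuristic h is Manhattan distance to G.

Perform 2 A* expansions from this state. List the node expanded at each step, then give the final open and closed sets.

step 1: expand (2,6) (f=6, h=5) → closed; open now [(1,6) g=2 f=8, (2,7) g=2 f=8, (3,5) g=1 f=6, (4,6) g=1 f=8]
step 2: expand (3,5) (f=6, h=5) → closed; open now [(1,6) g=2 f=8, (2,7) g=2 f=8, (4,5) g=2 f=8, (4,6) g=1 f=8]

order=[(2,6) → (3,5)]; open=[(1,6) g=2 f=8, (2,7) g=2 f=8, (4,5) g=2 f=8, (4,6) g=1 f=8]; closed=[(2,6), (3,5), (3,6)]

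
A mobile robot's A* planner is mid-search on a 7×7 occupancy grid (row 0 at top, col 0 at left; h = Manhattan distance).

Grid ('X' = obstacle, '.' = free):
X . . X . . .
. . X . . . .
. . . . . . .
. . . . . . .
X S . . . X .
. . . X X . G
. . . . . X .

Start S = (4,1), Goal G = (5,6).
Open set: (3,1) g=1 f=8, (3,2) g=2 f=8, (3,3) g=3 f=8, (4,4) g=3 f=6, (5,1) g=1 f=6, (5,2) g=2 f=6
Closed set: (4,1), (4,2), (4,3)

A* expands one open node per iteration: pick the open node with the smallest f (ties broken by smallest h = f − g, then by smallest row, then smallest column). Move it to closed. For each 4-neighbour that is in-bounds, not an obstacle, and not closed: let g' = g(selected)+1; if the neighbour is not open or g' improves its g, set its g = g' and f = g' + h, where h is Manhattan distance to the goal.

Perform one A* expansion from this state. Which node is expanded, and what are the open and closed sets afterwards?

expanded=(4,4); open=[(3,1) g=1 f=8, (3,2) g=2 f=8, (3,3) g=3 f=8, (3,4) g=4 f=8, (5,1) g=1 f=6, (5,2) g=2 f=6]; closed=[(4,1), (4,2), (4,3), (4,4)]

step 1: expand (4,4) (f=6, h=3) → closed; open now [(3,1) g=1 f=8, (3,2) g=2 f=8, (3,3) g=3 f=8, (3,4) g=4 f=8, (5,1) g=1 f=6, (5,2) g=2 f=6]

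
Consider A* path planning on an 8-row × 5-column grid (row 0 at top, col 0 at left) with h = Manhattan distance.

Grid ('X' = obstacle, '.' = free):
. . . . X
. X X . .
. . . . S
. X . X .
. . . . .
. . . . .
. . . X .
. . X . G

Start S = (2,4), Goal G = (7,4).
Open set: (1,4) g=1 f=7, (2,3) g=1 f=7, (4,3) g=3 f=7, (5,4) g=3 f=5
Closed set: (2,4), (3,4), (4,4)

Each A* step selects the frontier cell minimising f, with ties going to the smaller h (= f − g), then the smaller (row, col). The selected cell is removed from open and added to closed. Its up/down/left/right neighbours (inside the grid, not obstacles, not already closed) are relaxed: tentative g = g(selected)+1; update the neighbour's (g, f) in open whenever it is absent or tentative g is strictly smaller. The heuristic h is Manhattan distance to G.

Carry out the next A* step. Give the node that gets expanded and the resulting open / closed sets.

expanded=(5,4); open=[(1,4) g=1 f=7, (2,3) g=1 f=7, (4,3) g=3 f=7, (5,3) g=4 f=7, (6,4) g=4 f=5]; closed=[(2,4), (3,4), (4,4), (5,4)]

step 1: expand (5,4) (f=5, h=2) → closed; open now [(1,4) g=1 f=7, (2,3) g=1 f=7, (4,3) g=3 f=7, (5,3) g=4 f=7, (6,4) g=4 f=5]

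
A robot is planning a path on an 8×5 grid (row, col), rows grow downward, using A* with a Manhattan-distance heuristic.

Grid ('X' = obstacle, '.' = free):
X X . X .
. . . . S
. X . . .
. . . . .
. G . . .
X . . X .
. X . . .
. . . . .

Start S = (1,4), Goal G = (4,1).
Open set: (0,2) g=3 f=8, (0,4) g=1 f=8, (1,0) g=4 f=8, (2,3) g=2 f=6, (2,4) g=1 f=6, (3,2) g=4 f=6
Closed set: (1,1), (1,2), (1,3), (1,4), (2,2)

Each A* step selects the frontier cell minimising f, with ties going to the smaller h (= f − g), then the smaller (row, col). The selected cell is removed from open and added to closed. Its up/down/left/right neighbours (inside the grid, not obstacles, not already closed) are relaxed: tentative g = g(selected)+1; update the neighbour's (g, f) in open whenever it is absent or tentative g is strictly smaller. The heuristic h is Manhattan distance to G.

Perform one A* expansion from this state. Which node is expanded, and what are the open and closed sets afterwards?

step 1: expand (3,2) (f=6, h=2) → closed; open now [(0,2) g=3 f=8, (0,4) g=1 f=8, (1,0) g=4 f=8, (2,3) g=2 f=6, (2,4) g=1 f=6, (3,1) g=5 f=6, (3,3) g=5 f=8, (4,2) g=5 f=6]

expanded=(3,2); open=[(0,2) g=3 f=8, (0,4) g=1 f=8, (1,0) g=4 f=8, (2,3) g=2 f=6, (2,4) g=1 f=6, (3,1) g=5 f=6, (3,3) g=5 f=8, (4,2) g=5 f=6]; closed=[(1,1), (1,2), (1,3), (1,4), (2,2), (3,2)]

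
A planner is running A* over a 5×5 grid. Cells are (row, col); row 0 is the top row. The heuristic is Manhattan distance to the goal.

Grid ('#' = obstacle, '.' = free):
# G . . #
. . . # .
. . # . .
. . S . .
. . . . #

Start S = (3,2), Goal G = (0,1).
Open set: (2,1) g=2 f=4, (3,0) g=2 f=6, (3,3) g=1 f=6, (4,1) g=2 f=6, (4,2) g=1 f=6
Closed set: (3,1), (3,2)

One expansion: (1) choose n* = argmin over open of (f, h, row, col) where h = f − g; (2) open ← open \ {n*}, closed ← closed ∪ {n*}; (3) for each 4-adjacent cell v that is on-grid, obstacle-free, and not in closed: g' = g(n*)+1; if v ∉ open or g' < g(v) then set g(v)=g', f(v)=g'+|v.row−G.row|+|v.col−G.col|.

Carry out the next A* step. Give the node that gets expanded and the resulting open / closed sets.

expanded=(2,1); open=[(1,1) g=3 f=4, (2,0) g=3 f=6, (3,0) g=2 f=6, (3,3) g=1 f=6, (4,1) g=2 f=6, (4,2) g=1 f=6]; closed=[(2,1), (3,1), (3,2)]

step 1: expand (2,1) (f=4, h=2) → closed; open now [(1,1) g=3 f=4, (2,0) g=3 f=6, (3,0) g=2 f=6, (3,3) g=1 f=6, (4,1) g=2 f=6, (4,2) g=1 f=6]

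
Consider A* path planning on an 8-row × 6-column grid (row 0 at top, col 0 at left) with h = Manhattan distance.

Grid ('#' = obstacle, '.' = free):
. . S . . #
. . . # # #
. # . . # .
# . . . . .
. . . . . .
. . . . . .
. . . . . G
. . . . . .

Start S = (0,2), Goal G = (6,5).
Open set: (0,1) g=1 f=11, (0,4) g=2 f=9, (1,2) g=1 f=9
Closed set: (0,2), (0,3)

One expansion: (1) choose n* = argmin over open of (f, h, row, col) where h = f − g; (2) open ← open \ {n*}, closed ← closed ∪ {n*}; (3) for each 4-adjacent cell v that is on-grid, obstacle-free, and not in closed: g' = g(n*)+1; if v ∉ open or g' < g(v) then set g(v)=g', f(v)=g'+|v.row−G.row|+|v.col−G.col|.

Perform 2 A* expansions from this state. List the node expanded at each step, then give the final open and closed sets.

order=[(0,4) → (1,2)]; open=[(0,1) g=1 f=11, (1,1) g=2 f=11, (2,2) g=2 f=9]; closed=[(0,2), (0,3), (0,4), (1,2)]

step 1: expand (0,4) (f=9, h=7) → closed; open now [(0,1) g=1 f=11, (1,2) g=1 f=9]
step 2: expand (1,2) (f=9, h=8) → closed; open now [(0,1) g=1 f=11, (1,1) g=2 f=11, (2,2) g=2 f=9]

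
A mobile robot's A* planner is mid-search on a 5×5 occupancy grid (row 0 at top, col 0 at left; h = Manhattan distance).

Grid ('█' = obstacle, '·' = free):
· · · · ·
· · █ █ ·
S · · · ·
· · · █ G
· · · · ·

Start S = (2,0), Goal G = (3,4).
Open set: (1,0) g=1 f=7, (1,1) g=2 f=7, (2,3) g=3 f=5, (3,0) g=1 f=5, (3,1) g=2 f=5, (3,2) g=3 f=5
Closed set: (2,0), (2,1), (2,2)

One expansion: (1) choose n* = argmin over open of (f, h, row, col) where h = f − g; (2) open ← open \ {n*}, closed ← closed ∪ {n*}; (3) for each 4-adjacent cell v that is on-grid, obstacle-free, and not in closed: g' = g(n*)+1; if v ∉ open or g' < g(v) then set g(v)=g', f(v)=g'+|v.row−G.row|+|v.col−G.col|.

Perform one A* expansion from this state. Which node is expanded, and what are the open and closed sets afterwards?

step 1: expand (2,3) (f=5, h=2) → closed; open now [(1,0) g=1 f=7, (1,1) g=2 f=7, (2,4) g=4 f=5, (3,0) g=1 f=5, (3,1) g=2 f=5, (3,2) g=3 f=5]

expanded=(2,3); open=[(1,0) g=1 f=7, (1,1) g=2 f=7, (2,4) g=4 f=5, (3,0) g=1 f=5, (3,1) g=2 f=5, (3,2) g=3 f=5]; closed=[(2,0), (2,1), (2,2), (2,3)]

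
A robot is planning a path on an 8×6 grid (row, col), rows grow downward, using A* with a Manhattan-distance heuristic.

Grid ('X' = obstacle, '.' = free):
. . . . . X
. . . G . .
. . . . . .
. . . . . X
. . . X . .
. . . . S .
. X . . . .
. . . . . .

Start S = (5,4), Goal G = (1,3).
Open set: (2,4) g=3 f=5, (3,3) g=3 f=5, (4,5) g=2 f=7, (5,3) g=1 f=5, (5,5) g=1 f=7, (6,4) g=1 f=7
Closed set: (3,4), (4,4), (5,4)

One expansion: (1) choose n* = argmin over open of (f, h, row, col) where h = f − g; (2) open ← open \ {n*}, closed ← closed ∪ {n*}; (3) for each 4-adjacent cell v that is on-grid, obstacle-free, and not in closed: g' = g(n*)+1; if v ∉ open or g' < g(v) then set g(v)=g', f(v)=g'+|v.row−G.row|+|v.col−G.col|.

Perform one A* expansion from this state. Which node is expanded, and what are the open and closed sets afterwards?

step 1: expand (2,4) (f=5, h=2) → closed; open now [(1,4) g=4 f=5, (2,3) g=4 f=5, (2,5) g=4 f=7, (3,3) g=3 f=5, (4,5) g=2 f=7, (5,3) g=1 f=5, (5,5) g=1 f=7, (6,4) g=1 f=7]

expanded=(2,4); open=[(1,4) g=4 f=5, (2,3) g=4 f=5, (2,5) g=4 f=7, (3,3) g=3 f=5, (4,5) g=2 f=7, (5,3) g=1 f=5, (5,5) g=1 f=7, (6,4) g=1 f=7]; closed=[(2,4), (3,4), (4,4), (5,4)]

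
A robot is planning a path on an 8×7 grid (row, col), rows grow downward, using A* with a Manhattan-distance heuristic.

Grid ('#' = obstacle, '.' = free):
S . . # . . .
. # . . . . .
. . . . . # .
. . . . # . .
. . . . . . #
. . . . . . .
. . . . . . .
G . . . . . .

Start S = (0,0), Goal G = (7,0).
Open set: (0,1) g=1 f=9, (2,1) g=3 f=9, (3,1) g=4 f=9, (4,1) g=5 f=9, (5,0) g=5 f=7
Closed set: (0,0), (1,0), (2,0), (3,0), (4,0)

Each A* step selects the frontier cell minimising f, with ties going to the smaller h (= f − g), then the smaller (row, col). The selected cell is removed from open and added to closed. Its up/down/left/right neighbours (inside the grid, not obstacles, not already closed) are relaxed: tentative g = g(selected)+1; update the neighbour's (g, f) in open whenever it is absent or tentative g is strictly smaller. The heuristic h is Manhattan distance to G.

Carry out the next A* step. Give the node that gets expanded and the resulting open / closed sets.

step 1: expand (5,0) (f=7, h=2) → closed; open now [(0,1) g=1 f=9, (2,1) g=3 f=9, (3,1) g=4 f=9, (4,1) g=5 f=9, (5,1) g=6 f=9, (6,0) g=6 f=7]

expanded=(5,0); open=[(0,1) g=1 f=9, (2,1) g=3 f=9, (3,1) g=4 f=9, (4,1) g=5 f=9, (5,1) g=6 f=9, (6,0) g=6 f=7]; closed=[(0,0), (1,0), (2,0), (3,0), (4,0), (5,0)]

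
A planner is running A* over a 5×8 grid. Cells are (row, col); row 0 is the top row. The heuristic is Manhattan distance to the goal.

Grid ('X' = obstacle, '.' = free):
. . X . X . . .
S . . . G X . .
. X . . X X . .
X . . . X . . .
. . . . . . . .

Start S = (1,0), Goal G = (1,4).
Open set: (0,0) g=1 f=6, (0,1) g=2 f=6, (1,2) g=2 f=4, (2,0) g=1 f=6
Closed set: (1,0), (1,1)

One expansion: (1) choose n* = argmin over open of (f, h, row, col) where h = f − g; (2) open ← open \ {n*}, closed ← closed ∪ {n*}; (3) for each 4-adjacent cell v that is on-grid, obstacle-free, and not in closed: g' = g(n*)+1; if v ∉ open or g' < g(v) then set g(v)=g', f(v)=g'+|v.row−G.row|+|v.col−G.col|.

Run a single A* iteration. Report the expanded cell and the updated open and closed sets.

expanded=(1,2); open=[(0,0) g=1 f=6, (0,1) g=2 f=6, (1,3) g=3 f=4, (2,0) g=1 f=6, (2,2) g=3 f=6]; closed=[(1,0), (1,1), (1,2)]

step 1: expand (1,2) (f=4, h=2) → closed; open now [(0,0) g=1 f=6, (0,1) g=2 f=6, (1,3) g=3 f=4, (2,0) g=1 f=6, (2,2) g=3 f=6]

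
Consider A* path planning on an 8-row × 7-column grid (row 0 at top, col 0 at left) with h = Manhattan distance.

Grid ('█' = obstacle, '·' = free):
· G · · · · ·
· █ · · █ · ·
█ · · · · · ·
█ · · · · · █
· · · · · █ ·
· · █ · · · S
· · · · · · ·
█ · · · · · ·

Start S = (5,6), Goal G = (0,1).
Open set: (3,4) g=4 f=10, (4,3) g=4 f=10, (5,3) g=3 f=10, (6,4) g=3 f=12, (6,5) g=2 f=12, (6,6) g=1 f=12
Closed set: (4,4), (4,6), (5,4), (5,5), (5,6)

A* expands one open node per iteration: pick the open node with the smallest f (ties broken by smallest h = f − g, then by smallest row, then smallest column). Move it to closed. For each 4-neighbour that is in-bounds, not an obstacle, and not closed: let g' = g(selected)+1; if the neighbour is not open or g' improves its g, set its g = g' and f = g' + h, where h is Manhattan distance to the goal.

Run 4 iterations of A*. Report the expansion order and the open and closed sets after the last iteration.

order=[(3,4) → (2,4) → (2,3) → (1,3)]; open=[(0,3) g=8 f=10, (1,2) g=8 f=10, (2,2) g=7 f=10, (2,5) g=6 f=12, (3,3) g=5 f=10, (3,5) g=5 f=12, (4,3) g=4 f=10, (5,3) g=3 f=10, (6,4) g=3 f=12, (6,5) g=2 f=12, (6,6) g=1 f=12]; closed=[(1,3), (2,3), (2,4), (3,4), (4,4), (4,6), (5,4), (5,5), (5,6)]

step 1: expand (3,4) (f=10, h=6) → closed; open now [(2,4) g=5 f=10, (3,3) g=5 f=10, (3,5) g=5 f=12, (4,3) g=4 f=10, (5,3) g=3 f=10, (6,4) g=3 f=12, (6,5) g=2 f=12, (6,6) g=1 f=12]
step 2: expand (2,4) (f=10, h=5) → closed; open now [(2,3) g=6 f=10, (2,5) g=6 f=12, (3,3) g=5 f=10, (3,5) g=5 f=12, (4,3) g=4 f=10, (5,3) g=3 f=10, (6,4) g=3 f=12, (6,5) g=2 f=12, (6,6) g=1 f=12]
step 3: expand (2,3) (f=10, h=4) → closed; open now [(1,3) g=7 f=10, (2,2) g=7 f=10, (2,5) g=6 f=12, (3,3) g=5 f=10, (3,5) g=5 f=12, (4,3) g=4 f=10, (5,3) g=3 f=10, (6,4) g=3 f=12, (6,5) g=2 f=12, (6,6) g=1 f=12]
step 4: expand (1,3) (f=10, h=3) → closed; open now [(0,3) g=8 f=10, (1,2) g=8 f=10, (2,2) g=7 f=10, (2,5) g=6 f=12, (3,3) g=5 f=10, (3,5) g=5 f=12, (4,3) g=4 f=10, (5,3) g=3 f=10, (6,4) g=3 f=12, (6,5) g=2 f=12, (6,6) g=1 f=12]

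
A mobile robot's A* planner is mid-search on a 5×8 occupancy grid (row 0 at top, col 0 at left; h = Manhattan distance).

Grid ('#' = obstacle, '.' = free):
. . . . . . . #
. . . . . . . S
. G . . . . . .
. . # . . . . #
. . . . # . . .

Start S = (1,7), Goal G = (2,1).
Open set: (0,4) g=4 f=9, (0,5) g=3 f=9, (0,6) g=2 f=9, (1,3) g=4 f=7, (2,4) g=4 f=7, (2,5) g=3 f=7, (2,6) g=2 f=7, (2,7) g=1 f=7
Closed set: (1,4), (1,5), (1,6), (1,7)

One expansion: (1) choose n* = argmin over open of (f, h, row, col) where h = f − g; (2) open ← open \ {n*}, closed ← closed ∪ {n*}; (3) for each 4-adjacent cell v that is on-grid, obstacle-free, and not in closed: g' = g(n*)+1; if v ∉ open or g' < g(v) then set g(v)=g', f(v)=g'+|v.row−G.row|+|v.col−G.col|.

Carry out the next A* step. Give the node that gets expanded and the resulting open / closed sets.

expanded=(1,3); open=[(0,3) g=5 f=9, (0,4) g=4 f=9, (0,5) g=3 f=9, (0,6) g=2 f=9, (1,2) g=5 f=7, (2,3) g=5 f=7, (2,4) g=4 f=7, (2,5) g=3 f=7, (2,6) g=2 f=7, (2,7) g=1 f=7]; closed=[(1,3), (1,4), (1,5), (1,6), (1,7)]

step 1: expand (1,3) (f=7, h=3) → closed; open now [(0,3) g=5 f=9, (0,4) g=4 f=9, (0,5) g=3 f=9, (0,6) g=2 f=9, (1,2) g=5 f=7, (2,3) g=5 f=7, (2,4) g=4 f=7, (2,5) g=3 f=7, (2,6) g=2 f=7, (2,7) g=1 f=7]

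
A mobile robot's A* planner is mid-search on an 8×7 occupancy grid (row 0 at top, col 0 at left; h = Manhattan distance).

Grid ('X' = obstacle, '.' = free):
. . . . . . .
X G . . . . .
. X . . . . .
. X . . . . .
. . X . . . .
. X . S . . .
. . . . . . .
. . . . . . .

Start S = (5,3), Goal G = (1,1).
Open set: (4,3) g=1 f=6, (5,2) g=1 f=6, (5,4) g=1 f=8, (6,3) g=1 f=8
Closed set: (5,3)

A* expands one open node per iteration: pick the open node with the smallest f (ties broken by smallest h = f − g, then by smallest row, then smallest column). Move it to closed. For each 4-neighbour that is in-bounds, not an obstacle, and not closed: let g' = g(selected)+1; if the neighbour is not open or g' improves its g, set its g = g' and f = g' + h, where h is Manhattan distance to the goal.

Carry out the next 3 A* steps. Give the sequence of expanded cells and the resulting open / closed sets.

order=[(4,3) → (3,3) → (2,3)]; open=[(1,3) g=4 f=6, (2,2) g=4 f=6, (2,4) g=4 f=8, (3,2) g=3 f=6, (3,4) g=3 f=8, (4,4) g=2 f=8, (5,2) g=1 f=6, (5,4) g=1 f=8, (6,3) g=1 f=8]; closed=[(2,3), (3,3), (4,3), (5,3)]

step 1: expand (4,3) (f=6, h=5) → closed; open now [(3,3) g=2 f=6, (4,4) g=2 f=8, (5,2) g=1 f=6, (5,4) g=1 f=8, (6,3) g=1 f=8]
step 2: expand (3,3) (f=6, h=4) → closed; open now [(2,3) g=3 f=6, (3,2) g=3 f=6, (3,4) g=3 f=8, (4,4) g=2 f=8, (5,2) g=1 f=6, (5,4) g=1 f=8, (6,3) g=1 f=8]
step 3: expand (2,3) (f=6, h=3) → closed; open now [(1,3) g=4 f=6, (2,2) g=4 f=6, (2,4) g=4 f=8, (3,2) g=3 f=6, (3,4) g=3 f=8, (4,4) g=2 f=8, (5,2) g=1 f=6, (5,4) g=1 f=8, (6,3) g=1 f=8]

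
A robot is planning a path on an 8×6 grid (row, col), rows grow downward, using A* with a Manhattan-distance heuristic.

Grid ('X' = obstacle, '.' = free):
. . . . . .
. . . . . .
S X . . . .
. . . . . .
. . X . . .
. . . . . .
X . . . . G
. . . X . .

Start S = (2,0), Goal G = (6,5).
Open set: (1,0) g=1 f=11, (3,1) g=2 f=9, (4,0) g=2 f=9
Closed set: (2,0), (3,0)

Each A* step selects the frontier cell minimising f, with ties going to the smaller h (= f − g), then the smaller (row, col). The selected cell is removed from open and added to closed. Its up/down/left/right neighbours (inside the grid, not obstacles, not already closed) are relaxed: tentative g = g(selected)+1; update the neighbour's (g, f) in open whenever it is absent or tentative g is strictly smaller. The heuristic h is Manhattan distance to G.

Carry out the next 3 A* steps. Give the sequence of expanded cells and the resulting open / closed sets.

order=[(3,1) → (3,2) → (3,3)]; open=[(1,0) g=1 f=11, (2,2) g=4 f=11, (2,3) g=5 f=11, (3,4) g=5 f=9, (4,0) g=2 f=9, (4,1) g=3 f=9, (4,3) g=5 f=9]; closed=[(2,0), (3,0), (3,1), (3,2), (3,3)]

step 1: expand (3,1) (f=9, h=7) → closed; open now [(1,0) g=1 f=11, (3,2) g=3 f=9, (4,0) g=2 f=9, (4,1) g=3 f=9]
step 2: expand (3,2) (f=9, h=6) → closed; open now [(1,0) g=1 f=11, (2,2) g=4 f=11, (3,3) g=4 f=9, (4,0) g=2 f=9, (4,1) g=3 f=9]
step 3: expand (3,3) (f=9, h=5) → closed; open now [(1,0) g=1 f=11, (2,2) g=4 f=11, (2,3) g=5 f=11, (3,4) g=5 f=9, (4,0) g=2 f=9, (4,1) g=3 f=9, (4,3) g=5 f=9]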